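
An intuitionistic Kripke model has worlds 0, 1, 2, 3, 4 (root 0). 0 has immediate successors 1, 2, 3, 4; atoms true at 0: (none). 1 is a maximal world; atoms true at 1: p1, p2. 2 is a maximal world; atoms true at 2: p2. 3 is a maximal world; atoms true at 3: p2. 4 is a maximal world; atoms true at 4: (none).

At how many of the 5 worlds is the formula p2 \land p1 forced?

0: does not force it — 0 \nVdash p2 \land p1 since 0 fails p2.
1: forces it.
2: does not force it — 2 \nVdash p2 \land p1 since 2 fails p1.
3: does not force it — 3 \nVdash p2 \land p1 since 3 fails p1.
4: does not force it.
Worlds forcing the formula: {1}.

1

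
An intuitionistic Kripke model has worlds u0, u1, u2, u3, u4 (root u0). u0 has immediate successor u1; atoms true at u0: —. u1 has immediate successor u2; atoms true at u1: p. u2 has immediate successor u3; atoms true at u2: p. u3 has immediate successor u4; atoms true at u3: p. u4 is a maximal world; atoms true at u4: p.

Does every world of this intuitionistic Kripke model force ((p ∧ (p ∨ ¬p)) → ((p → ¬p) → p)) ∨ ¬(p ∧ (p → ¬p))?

u0 ⊩ ((p ∧ (p ∨ ¬p)) → ((p → ¬p) → p)) ∨ ¬(p ∧ (p → ¬p)) via the disjunct (p ∧ (p ∨ ¬p)) → ((p → ¬p) → p).
Since the root u0 forces ((p ∧ (p ∨ ¬p)) → ((p → ¬p) → p)) ∨ ¬(p ∧ (p → ¬p)) and forcing is persistent (monotone upward), every world forces it.

Yes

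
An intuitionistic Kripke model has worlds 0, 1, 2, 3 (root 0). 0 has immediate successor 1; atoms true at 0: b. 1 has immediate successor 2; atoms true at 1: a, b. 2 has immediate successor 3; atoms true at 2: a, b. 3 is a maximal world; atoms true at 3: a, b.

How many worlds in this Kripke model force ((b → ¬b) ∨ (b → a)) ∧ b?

3

0: does not force it — 0 ⊮ ((b → ¬b) ∨ (b → a)) ∧ b since 0 fails (b → ¬b) ∨ (b → a).
1: forces it.
2: forces it.
3: forces it.
Worlds forcing the formula: {1, 2, 3}.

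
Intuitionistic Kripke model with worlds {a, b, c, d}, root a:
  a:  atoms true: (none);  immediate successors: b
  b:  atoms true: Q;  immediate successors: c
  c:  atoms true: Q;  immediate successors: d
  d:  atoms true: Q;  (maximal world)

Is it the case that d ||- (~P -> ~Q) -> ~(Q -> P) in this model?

Yes

d ||- (~P -> ~Q) -> ~(Q -> P) vacuously: no world accessible from d forces the antecedent ~P -> ~Q.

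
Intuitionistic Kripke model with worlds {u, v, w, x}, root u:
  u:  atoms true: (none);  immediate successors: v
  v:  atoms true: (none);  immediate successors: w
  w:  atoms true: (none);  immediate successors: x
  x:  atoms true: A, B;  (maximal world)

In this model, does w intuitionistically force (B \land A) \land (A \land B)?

No

w \nVdash (B \land A) \land (A \land B) since w fails B \land A.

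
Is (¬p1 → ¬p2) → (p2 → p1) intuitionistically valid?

This is the converse of contraposition, which is not intuitionistically valid.
A Kripke countermodel: worlds u0, u1; order generated by u0 ≤ u1; atoms true at each world — u0:{p2}; u1:{p1,p2}.
u0 ⊮ (¬p1 → ¬p2) → (p2 → p1): already at u0 itself, u0 ⊩ ¬p1 → ¬p2 but u0 ⊮ p2 → p1.
u0 ⊮ p2 → p1: already at u0 itself, u0 ⊩ p2 but u0 ⊮ p1.
u0 lacks atom p1, so u0 ⊮ p1.
So the root u0 does not force the formula.

No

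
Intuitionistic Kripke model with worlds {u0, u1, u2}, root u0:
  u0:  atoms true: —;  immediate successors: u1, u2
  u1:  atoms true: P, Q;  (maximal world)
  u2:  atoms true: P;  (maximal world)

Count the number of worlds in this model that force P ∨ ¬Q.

2

u0: does not force it — u0 ⊮ P ∨ ¬Q: neither disjunct is forced at u0.
u1: forces it.
u2: forces it.
Worlds forcing the formula: {u1, u2}.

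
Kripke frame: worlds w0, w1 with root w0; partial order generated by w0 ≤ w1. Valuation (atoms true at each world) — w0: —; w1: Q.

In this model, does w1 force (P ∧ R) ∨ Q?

Yes

w1 ⊩ (P ∧ R) ∨ Q via the disjunct Q.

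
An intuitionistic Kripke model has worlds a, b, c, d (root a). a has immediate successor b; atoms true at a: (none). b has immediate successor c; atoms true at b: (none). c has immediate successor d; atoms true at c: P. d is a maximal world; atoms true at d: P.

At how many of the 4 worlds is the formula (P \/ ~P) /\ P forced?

a: does not force it — a ||-/- (P \/ ~P) /\ P since a fails P \/ ~P.
b: does not force it — b ||-/- (P \/ ~P) /\ P since b fails P \/ ~P.
c: forces it.
d: forces it.
Worlds forcing the formula: {c, d}.

2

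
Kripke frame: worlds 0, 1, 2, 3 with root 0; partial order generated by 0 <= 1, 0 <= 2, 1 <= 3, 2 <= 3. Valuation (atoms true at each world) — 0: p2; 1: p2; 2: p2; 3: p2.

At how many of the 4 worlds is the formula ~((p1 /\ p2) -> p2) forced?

0

0: does not force it — 0 ||-/- ~((p1 /\ p2) -> p2) since 0 is accessible from 0 and 0 ||- (p1 /\ p2) -> p2.
1: does not force it — 1 ||-/- ~((p1 /\ p2) -> p2) since 1 is accessible from 1 and 1 ||- (p1 /\ p2) -> p2.
2: does not force it — 2 ||-/- ~((p1 /\ p2) -> p2) since 2 is accessible from 2 and 2 ||- (p1 /\ p2) -> p2.
3: does not force it.
Worlds forcing the formula: { }.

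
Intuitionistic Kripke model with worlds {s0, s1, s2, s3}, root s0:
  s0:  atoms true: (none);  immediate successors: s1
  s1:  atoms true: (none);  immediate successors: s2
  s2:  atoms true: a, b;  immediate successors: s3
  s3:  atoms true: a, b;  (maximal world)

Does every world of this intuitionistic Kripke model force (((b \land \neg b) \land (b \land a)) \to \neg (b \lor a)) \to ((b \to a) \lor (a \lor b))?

s0 \Vdash (((b \land \neg b) \land (b \land a)) \to \neg (b \lor a)) \to ((b \to a) \lor (a \lor b)): every world accessible from s0 that forces ((b \land \neg b) \land (b \land a)) \to \neg (b \lor a) (namely s0, s1, s2, s3) also forces (b \to a) \lor (a \lor b).
Since the root s0 forces (((b \land \neg b) \land (b \land a)) \to \neg (b \lor a)) \to ((b \to a) \lor (a \lor b)) and forcing is persistent (monotone upward), every world forces it.

Yes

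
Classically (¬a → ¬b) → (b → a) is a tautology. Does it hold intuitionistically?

No

This is the converse of contraposition, which is not intuitionistically valid.
A Kripke countermodel: worlds s0, s1; order generated by s0 ≤ s1; atoms true at each world — s0:{b}; s1:{a,b}.
s0 ⊮ (¬a → ¬b) → (b → a): already at s0 itself, s0 ⊩ ¬a → ¬b but s0 ⊮ b → a.
s0 ⊮ b → a: already at s0 itself, s0 ⊩ b but s0 ⊮ a.
s0 lacks atom a, so s0 ⊮ a.
So the root s0 does not force the formula.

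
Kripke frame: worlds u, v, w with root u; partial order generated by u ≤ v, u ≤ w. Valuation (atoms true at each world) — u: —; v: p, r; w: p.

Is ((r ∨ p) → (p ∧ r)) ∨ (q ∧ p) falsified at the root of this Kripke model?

Yes

u ⊮ ((r ∨ p) → (p ∧ r)) ∨ (q ∧ p): neither disjunct is forced at u.
u ⊮ (r ∨ p) → (p ∧ r): at the accessible world w, w ⊩ r ∨ p but w ⊮ p ∧ r.
w ⊮ p ∧ r since w fails r.
So the root u does not force ((r ∨ p) → (p ∧ r)) ∨ (q ∧ p); the model is a countermodel.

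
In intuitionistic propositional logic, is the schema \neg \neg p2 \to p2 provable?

No

This is double-negation elimination, which is not intuitionistically valid.
A Kripke countermodel: worlds 0, 1; order generated by 0 \le 1; atoms true at each world — 0:{}; 1:{p2}.
0 \nVdash \neg \neg p2 \to p2: already at 0 itself, 0 \Vdash \neg \neg p2 but 0 \nVdash p2.
0 lacks atom p2, so 0 \nVdash p2.
So the root 0 does not force the formula.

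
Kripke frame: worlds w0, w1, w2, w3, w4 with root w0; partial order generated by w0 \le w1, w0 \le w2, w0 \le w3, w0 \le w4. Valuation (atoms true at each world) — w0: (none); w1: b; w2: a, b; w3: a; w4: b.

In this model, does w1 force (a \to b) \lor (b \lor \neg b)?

w1 \Vdash (a \to b) \lor (b \lor \neg b) via the disjunct a \to b.

Yes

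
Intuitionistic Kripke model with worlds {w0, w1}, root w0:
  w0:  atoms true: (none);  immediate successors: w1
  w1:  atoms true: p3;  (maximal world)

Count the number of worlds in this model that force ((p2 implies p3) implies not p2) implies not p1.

w0: forces it.
w1: forces it.
Worlds forcing the formula: {w0, w1}.

2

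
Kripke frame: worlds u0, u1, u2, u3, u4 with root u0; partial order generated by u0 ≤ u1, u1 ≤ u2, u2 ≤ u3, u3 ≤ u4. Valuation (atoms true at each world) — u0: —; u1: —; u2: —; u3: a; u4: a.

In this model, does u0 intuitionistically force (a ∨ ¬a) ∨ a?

No

u0 ⊮ (a ∨ ¬a) ∨ a: neither disjunct is forced at u0.
u0 ⊮ a ∨ ¬a: neither disjunct is forced at u0.
u0 lacks atom a, so u0 ⊮ a.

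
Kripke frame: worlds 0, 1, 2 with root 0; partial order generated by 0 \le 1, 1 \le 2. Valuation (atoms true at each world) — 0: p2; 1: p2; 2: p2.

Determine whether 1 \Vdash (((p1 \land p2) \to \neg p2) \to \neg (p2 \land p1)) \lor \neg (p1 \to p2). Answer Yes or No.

Yes

1 \Vdash (((p1 \land p2) \to \neg p2) \to \neg (p2 \land p1)) \lor \neg (p1 \to p2) via the disjunct ((p1 \land p2) \to \neg p2) \to \neg (p2 \land p1).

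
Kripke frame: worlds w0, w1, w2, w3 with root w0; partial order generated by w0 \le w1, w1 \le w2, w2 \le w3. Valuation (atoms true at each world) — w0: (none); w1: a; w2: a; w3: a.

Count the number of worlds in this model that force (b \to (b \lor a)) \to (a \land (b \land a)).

w0: does not force it — w0 \nVdash (b \to (b \lor a)) \to (a \land (b \land a)): already at w0 itself, w0 \Vdash b \to (b \lor a) but w0 \nVdash a \land (b \land a).
w1: does not force it.
w2: does not force it.
w3: does not force it.
Worlds forcing the formula: { }.

0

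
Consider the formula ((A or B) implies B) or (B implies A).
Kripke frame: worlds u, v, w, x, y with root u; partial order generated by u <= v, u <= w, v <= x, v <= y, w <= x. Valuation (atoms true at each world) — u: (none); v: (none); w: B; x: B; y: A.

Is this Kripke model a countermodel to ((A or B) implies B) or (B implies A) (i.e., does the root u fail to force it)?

u does not force ((A or B) implies B) or (B implies A): neither disjunct is forced at u.
u does not force (A or B) implies B: at the accessible world y, y forces A or B but y does not force B.
y lacks atom B, so y does not force B.
So the root u does not force ((A or B) implies B) or (B implies A); the model is a countermodel.

Yes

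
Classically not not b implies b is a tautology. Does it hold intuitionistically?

No

This is double-negation elimination, which is not intuitionistically valid.
A Kripke countermodel: worlds 0, 1; order generated by 0 <= 1; atoms true at each world — 0:{}; 1:{b}.
0 does not force not not b implies b: already at 0 itself, 0 forces not not b but 0 does not force b.
0 lacks atom b, so 0 does not force b.
So the root 0 does not force the formula.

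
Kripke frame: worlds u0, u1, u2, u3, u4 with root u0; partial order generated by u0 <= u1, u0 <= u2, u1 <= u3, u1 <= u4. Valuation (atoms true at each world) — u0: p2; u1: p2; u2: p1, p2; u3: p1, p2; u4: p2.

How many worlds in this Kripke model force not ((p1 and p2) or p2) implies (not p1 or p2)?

5

u0: forces it.
u1: forces it.
u2: forces it.
u3: forces it.
u4: forces it.
Worlds forcing the formula: {u0, u1, u2, u3, u4}.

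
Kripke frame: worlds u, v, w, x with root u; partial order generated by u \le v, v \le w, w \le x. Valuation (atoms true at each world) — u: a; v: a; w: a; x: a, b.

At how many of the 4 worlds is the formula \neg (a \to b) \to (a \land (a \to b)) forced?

4

u: forces it.
v: forces it.
w: forces it.
x: forces it.
Worlds forcing the formula: {u, v, w, x}.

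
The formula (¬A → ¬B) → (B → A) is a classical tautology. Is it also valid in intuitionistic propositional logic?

No

This is the converse of contraposition, which is not intuitionistically valid.
A Kripke countermodel: worlds a, b; order generated by a ≤ b; atoms true at each world — a:{B}; b:{A,B}.
a ⊮ (¬A → ¬B) → (B → A): already at a itself, a ⊩ ¬A → ¬B but a ⊮ B → A.
a ⊮ B → A: already at a itself, a ⊩ B but a ⊮ A.
a lacks atom A, so a ⊮ A.
So the root a does not force the formula.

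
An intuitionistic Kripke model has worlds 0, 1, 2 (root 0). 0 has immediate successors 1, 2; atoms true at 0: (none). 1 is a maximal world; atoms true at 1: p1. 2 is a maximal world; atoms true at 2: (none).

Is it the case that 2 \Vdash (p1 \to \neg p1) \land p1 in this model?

No

2 \nVdash (p1 \to \neg p1) \land p1 since 2 fails p1.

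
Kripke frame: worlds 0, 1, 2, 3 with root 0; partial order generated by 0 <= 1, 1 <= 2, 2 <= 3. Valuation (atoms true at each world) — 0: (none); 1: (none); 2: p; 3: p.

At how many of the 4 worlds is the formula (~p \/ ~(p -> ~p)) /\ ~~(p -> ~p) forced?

0

0: does not force it — 0 ||-/- (~p \/ ~(p -> ~p)) /\ ~~(p -> ~p) since 0 fails ~~(p -> ~p).
1: does not force it — 1 ||-/- (~p \/ ~(p -> ~p)) /\ ~~(p -> ~p) since 1 fails ~~(p -> ~p).
2: does not force it — 2 ||-/- (~p \/ ~(p -> ~p)) /\ ~~(p -> ~p) since 2 fails ~~(p -> ~p).
3: does not force it.
Worlds forcing the formula: { }.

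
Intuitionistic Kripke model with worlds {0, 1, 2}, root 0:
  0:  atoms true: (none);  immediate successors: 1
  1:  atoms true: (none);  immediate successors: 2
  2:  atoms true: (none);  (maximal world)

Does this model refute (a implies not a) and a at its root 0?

0 does not force (a implies not a) and a since 0 fails a.
So the root 0 does not force (a implies not a) and a; the model is a countermodel.

Yes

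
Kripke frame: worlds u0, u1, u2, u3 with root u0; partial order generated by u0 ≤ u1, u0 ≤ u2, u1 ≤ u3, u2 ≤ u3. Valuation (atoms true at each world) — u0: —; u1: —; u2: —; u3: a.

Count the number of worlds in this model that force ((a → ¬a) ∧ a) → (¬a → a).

u0: forces it.
u1: forces it.
u2: forces it.
u3: forces it.
Worlds forcing the formula: {u0, u1, u2, u3}.

4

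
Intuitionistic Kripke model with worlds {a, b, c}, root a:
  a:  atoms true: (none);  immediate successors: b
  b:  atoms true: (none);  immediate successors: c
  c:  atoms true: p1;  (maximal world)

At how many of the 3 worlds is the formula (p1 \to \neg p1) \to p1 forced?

a: forces it.
b: forces it.
c: forces it.
Worlds forcing the formula: {a, b, c}.

3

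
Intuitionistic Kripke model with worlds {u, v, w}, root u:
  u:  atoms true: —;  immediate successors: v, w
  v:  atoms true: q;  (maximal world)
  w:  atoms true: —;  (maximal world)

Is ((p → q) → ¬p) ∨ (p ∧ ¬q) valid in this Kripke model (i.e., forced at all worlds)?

u ⊩ ((p → q) → ¬p) ∨ (p ∧ ¬q) via the disjunct (p → q) → ¬p.
Since the root u forces ((p → q) → ¬p) ∨ (p ∧ ¬q) and forcing is persistent (monotone upward), every world forces it.

Yes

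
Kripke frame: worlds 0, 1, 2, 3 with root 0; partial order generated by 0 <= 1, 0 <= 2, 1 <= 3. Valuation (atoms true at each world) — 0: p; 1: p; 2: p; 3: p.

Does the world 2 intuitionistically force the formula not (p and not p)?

2 forces not (p and not p): no world accessible from 2 forces p and not p.

Yes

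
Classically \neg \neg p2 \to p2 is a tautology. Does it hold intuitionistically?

This is double-negation elimination, which is not intuitionistically valid.
A Kripke countermodel: worlds u, v; order generated by u \le v; atoms true at each world — u:{}; v:{p2}.
u \nVdash \neg \neg p2 \to p2: already at u itself, u \Vdash \neg \neg p2 but u \nVdash p2.
u lacks atom p2, so u \nVdash p2.
So the root u does not force the formula.

No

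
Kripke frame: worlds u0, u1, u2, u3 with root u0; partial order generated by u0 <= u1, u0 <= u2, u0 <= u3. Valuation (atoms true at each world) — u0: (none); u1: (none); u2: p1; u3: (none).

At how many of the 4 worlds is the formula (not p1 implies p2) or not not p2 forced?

u0: does not force it — u0 does not force (not p1 implies p2) or not not p2: neither disjunct is forced at u0.
u1: does not force it.
u2: forces it.
u3: does not force it.
Worlds forcing the formula: {u2}.

1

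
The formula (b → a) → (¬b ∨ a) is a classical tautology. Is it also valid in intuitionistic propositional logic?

No

This is the material-implication-as-disjunction principle, which is not intuitionistically valid.
A Kripke countermodel: worlds w0, w1; order generated by w0 ≤ w1; atoms true at each world — w0:{}; w1:{a,b}.
w0 ⊮ (b → a) → (¬b ∨ a): already at w0 itself, w0 ⊩ b → a but w0 ⊮ ¬b ∨ a.
w0 ⊮ ¬b ∨ a: neither disjunct is forced at w0.
w0 ⊮ ¬b since w1 is accessible from w0 and w1 ⊩ b.
So the root w0 does not force the formula.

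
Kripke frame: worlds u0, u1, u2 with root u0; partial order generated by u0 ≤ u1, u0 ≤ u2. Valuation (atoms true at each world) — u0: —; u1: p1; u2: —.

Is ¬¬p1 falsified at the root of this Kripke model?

u0 ⊮ ¬¬p1 since u2 is accessible from u0 and u2 ⊩ ¬p1.
u2 ⊩ ¬p1: no world accessible from u2 forces p1.
So the root u0 does not force ¬¬p1; the model is a countermodel.

Yes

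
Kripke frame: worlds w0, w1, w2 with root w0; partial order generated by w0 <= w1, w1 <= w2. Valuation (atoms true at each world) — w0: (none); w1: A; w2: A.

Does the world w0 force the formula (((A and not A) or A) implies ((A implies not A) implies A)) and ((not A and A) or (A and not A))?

w0 does not force (((A and not A) or A) implies ((A implies not A) implies A)) and ((not A and A) or (A and not A)) since w0 fails (not A and A) or (A and not A).

No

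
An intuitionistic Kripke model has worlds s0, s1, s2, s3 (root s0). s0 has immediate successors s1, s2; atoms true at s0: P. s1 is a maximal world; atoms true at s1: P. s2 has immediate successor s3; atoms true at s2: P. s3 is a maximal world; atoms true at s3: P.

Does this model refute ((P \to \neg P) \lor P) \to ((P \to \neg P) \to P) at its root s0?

No

s0 \Vdash ((P \to \neg P) \lor P) \to ((P \to \neg P) \to P): every world accessible from s0 that forces (P \to \neg P) \lor P (namely s0, s1, s2, s3) also forces (P \to \neg P) \to P.
So the root s0 forces ((P \to \neg P) \lor P) \to ((P \to \neg P) \to P); the model is not a countermodel.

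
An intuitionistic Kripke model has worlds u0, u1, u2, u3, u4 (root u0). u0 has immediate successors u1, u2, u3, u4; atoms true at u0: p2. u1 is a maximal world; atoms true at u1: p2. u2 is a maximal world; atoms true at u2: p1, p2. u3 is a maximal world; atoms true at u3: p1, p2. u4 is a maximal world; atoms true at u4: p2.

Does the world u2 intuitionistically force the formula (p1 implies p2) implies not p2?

u2 does not force (p1 implies p2) implies not p2: already at u2 itself, u2 forces p1 implies p2 but u2 does not force not p2.
u2 does not force not p2 since u2 is accessible from u2 and u2 forces p2.

No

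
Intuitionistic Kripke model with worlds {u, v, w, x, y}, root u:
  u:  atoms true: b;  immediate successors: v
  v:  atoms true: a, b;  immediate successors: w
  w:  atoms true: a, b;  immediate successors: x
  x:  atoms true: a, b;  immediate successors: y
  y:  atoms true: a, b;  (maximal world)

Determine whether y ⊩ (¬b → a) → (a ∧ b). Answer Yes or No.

y ⊩ (¬b → a) → (a ∧ b): every world accessible from y that forces ¬b → a (namely y) also forces a ∧ b.

Yes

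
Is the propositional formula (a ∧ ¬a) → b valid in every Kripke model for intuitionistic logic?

Yes

This is an instance of ex falso quodlibet, which is intuitionistically derivable.
No world can force both a and ¬a, so the antecedent a ∧ ¬a is never forced and the implication holds vacuously at every world.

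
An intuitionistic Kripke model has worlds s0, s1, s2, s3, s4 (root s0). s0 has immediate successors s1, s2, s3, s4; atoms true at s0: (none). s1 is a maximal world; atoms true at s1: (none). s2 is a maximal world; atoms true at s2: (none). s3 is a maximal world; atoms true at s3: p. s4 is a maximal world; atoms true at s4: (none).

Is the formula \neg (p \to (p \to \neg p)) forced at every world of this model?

No

Not every world: s0 \nVdash \neg (p \to (p \to \neg p)).
s0 \nVdash \neg (p \to (p \to \neg p)) since s1 is accessible from s0 and s1 \Vdash p \to (p \to \neg p).
s1 \Vdash p \to (p \to \neg p) vacuously: no world accessible from s1 forces the antecedent p.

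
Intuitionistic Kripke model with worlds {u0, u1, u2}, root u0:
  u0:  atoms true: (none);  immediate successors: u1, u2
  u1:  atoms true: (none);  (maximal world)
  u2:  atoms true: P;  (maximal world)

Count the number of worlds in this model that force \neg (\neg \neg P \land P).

u0: does not force it — u0 \nVdash \neg (\neg \neg P \land P) since u2 is accessible from u0 and u2 \Vdash \neg \neg P \land P.
u1: forces it.
u2: does not force it — u2 \nVdash \neg (\neg \neg P \land P) since u2 is accessible from u2 and u2 \Vdash \neg \neg P \land P.
Worlds forcing the formula: {u1}.

1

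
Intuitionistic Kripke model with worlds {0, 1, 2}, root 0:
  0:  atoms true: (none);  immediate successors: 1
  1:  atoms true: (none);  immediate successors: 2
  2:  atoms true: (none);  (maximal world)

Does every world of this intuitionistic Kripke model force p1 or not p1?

0 forces p1 or not p1 via the disjunct not p1.
Since the root 0 forces p1 or not p1 and forcing is persistent (monotone upward), every world forces it.

Yes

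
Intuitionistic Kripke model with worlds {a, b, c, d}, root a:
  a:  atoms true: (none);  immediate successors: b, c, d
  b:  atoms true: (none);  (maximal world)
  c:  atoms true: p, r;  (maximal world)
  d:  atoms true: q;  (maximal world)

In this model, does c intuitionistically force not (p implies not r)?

Yes

c forces not (p implies not r): no world accessible from c forces p implies not r.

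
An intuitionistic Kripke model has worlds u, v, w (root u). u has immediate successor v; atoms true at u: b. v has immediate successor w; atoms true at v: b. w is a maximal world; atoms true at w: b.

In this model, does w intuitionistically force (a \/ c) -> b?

w ||- (a \/ c) -> b vacuously: no world accessible from w forces the antecedent a \/ c.

Yes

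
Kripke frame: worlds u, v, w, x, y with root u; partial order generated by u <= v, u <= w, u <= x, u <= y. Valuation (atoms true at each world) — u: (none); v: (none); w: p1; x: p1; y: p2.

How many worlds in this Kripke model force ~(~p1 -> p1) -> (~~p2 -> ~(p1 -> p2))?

u: does not force it — u ||-/- ~(~p1 -> p1) -> (~~p2 -> ~(p1 -> p2)): at the accessible world y, y ||- ~(~p1 -> p1) but y ||-/- ~~p2 -> ~(p1 -> p2).
v: forces it.
w: forces it.
x: forces it.
y: does not force it — y ||-/- ~(~p1 -> p1) -> (~~p2 -> ~(p1 -> p2)): already at y itself, y ||- ~(~p1 -> p1) but y ||-/- ~~p2 -> ~(p1 -> p2).
Worlds forcing the formula: {v, w, x}.

3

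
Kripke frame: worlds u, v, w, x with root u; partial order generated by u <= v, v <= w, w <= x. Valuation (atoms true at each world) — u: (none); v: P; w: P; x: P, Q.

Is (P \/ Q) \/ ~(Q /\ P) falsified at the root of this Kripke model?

u ||-/- (P \/ Q) \/ ~(Q /\ P): neither disjunct is forced at u.
u ||-/- P \/ Q: neither disjunct is forced at u.
u lacks atom P, so u ||-/- P.
So the root u does not force (P \/ Q) \/ ~(Q /\ P); the model is a countermodel.

Yes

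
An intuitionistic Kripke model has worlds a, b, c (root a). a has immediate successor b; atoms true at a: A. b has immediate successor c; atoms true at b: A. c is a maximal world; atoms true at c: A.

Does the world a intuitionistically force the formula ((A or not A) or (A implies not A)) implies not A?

No

a does not force ((A or not A) or (A implies not A)) implies not A: already at a itself, a forces (A or not A) or (A implies not A) but a does not force not A.
a does not force not A since a is accessible from a and a forces A.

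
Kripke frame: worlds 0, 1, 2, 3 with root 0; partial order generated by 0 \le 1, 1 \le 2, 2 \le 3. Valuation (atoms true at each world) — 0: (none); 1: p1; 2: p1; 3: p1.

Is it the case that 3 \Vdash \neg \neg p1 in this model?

Yes

3 \Vdash \neg \neg p1: no world accessible from 3 forces \neg p1.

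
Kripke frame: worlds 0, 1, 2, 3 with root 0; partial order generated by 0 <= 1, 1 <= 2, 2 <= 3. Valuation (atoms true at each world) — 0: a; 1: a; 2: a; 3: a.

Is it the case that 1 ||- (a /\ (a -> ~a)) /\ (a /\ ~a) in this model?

No

1 ||-/- (a /\ (a -> ~a)) /\ (a /\ ~a) since 1 fails a /\ (a -> ~a).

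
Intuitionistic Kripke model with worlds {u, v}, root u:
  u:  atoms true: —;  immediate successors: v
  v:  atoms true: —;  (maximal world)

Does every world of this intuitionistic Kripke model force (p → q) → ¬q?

u ⊩ (p → q) → ¬q: every world accessible from u that forces p → q (namely u, v) also forces ¬q.
Since the root u forces (p → q) → ¬q and forcing is persistent (monotone upward), every world forces it.

Yes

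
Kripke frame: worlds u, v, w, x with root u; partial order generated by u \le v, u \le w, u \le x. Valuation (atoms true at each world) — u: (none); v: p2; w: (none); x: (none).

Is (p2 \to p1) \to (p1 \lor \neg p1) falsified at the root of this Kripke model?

u \Vdash (p2 \to p1) \to (p1 \lor \neg p1): every world accessible from u that forces p2 \to p1 (namely w, x) also forces p1 \lor \neg p1.
So the root u forces (p2 \to p1) \to (p1 \lor \neg p1); the model is not a countermodel.

No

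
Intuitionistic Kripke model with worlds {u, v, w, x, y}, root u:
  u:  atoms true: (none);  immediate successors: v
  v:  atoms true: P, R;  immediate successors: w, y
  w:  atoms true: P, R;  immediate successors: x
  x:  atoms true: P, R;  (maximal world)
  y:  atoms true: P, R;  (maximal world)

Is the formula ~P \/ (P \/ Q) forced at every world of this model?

Not every world: u ||-/- ~P \/ (P \/ Q).
u ||-/- ~P \/ (P \/ Q): neither disjunct is forced at u.
u ||-/- ~P since v is accessible from u and v ||- P.

No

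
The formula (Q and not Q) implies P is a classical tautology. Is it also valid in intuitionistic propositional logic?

This is an instance of ex falso quodlibet, which is intuitionistically derivable.
No world can force both Q and not Q, so the antecedent Q and not Q is never forced and the implication holds vacuously at every world.

Yes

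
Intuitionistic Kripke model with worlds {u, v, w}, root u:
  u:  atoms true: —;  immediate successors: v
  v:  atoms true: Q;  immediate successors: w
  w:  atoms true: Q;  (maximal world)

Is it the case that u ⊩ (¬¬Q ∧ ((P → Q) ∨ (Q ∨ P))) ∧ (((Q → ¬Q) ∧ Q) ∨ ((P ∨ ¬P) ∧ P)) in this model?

No

u ⊮ (¬¬Q ∧ ((P → Q) ∨ (Q ∨ P))) ∧ (((Q → ¬Q) ∧ Q) ∨ ((P ∨ ¬P) ∧ P)) since u fails ((Q → ¬Q) ∧ Q) ∨ ((P ∨ ¬P) ∧ P).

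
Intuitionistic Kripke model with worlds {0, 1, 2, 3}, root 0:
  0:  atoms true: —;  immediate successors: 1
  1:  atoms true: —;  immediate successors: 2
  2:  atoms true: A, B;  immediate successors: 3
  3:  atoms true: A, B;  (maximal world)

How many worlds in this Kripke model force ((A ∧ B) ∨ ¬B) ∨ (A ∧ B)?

0: does not force it — 0 ⊮ ((A ∧ B) ∨ ¬B) ∨ (A ∧ B): neither disjunct is forced at 0.
1: does not force it — 1 ⊮ ((A ∧ B) ∨ ¬B) ∨ (A ∧ B): neither disjunct is forced at 1.
2: forces it.
3: forces it.
Worlds forcing the formula: {2, 3}.

2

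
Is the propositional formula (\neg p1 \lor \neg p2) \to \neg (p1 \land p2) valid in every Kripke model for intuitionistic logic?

This is a constructively valid De Morgan direction (disjunction of negations to negated conjunction), which is intuitionistically derivable.
If \neg p1 holds at a world then no accessible world forces p1, hence none forces p1 \land p2; likewise for \neg p2.

Yes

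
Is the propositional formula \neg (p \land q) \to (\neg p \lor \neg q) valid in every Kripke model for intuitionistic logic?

This is the constructively invalid direction of De Morgan's law for conjunction, which is not intuitionistically valid.
A Kripke countermodel: worlds u0, u1, u2; order generated by u0 \le u1, u0 \le u2; atoms true at each world — u0:{}; u1:{p}; u2:{q}.
u0 \nVdash \neg (p \land q) \to (\neg p \lor \neg q): already at u0 itself, u0 \Vdash \neg (p \land q) but u0 \nVdash \neg p \lor \neg q.
u0 \nVdash \neg p \lor \neg q: neither disjunct is forced at u0.
u0 \nVdash \neg p since u1 is accessible from u0 and u1 \Vdash p.
So the root u0 does not force the formula.

No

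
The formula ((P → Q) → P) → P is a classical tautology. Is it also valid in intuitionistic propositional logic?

No

This is Peirce's law, which is not intuitionistically valid.
A Kripke countermodel: worlds w0, w1; order generated by w0 ≤ w1; atoms true at each world — w0:{}; w1:{P}.
w0 ⊮ ((P → Q) → P) → P: already at w0 itself, w0 ⊩ (P → Q) → P but w0 ⊮ P.
w0 lacks atom P, so w0 ⊮ P.
So the root w0 does not force the formula.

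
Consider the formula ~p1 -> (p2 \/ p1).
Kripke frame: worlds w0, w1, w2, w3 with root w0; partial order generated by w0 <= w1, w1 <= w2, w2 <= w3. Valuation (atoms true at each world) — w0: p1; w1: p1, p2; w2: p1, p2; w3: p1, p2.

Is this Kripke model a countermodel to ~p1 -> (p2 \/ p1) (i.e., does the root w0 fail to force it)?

w0 ||- ~p1 -> (p2 \/ p1) vacuously: no world accessible from w0 forces the antecedent ~p1.
So the root w0 forces ~p1 -> (p2 \/ p1); the model is not a countermodel.

No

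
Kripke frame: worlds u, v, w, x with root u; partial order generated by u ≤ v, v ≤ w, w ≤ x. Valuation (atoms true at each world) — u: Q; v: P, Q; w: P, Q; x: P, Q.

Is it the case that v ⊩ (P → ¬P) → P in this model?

v ⊩ (P → ¬P) → P vacuously: no world accessible from v forces the antecedent P → ¬P.

Yes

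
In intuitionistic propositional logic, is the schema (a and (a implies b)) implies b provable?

This is modus ponens in implicational form, which is intuitionistically derivable.
If a world forces a and a implies b, then applying the implication at that world (which is accessible from itself) gives b.

Yes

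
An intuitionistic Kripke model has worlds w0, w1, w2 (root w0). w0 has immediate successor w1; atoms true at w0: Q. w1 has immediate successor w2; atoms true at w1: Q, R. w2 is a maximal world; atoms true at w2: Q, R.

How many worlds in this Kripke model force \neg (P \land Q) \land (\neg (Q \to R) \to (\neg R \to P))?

3

w0: forces it.
w1: forces it.
w2: forces it.
Worlds forcing the formula: {w0, w1, w2}.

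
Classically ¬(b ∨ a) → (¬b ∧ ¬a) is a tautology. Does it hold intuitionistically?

This is a constructively valid De Morgan direction (negated disjunction to conjunction of negations), which is intuitionistically derivable.
From ¬(b ∨ a): if b held then b ∨ a would, contradiction — so ¬b; similarly ¬a.

Yes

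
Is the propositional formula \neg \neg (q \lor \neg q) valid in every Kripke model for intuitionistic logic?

Yes

This is the double negation of excluded middle, which is intuitionistically derivable.
Assuming \neg (q \lor \neg q): from q we'd get q \lor \neg q, so \neg q; but then q \lor \neg q again — contradiction. Hence \neg \neg (q \lor \neg q).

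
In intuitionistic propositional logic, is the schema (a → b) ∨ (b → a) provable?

This is the Gödel–Dummett linearity axiom, which is not intuitionistically valid.
A Kripke countermodel: worlds w0, w1, w2; order generated by w0 ≤ w1, w0 ≤ w2; atoms true at each world — w0:{}; w1:{a}; w2:{b}.
w0 ⊮ (a → b) ∨ (b → a): neither disjunct is forced at w0.
w0 ⊮ a → b: at the accessible world w1, w1 ⊩ a but w1 ⊮ b.
w1 lacks atom b, so w1 ⊮ b.
So the root w0 does not force the formula.

No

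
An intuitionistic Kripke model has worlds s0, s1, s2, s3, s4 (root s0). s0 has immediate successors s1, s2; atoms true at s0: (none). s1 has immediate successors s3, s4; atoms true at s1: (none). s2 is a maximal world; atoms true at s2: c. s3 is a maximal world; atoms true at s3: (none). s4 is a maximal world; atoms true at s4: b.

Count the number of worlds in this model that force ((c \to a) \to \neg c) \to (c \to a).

3

s0: does not force it — s0 \nVdash ((c \to a) \to \neg c) \to (c \to a): already at s0 itself, s0 \Vdash (c \to a) \to \neg c but s0 \nVdash c \to a.
s1: forces it.
s2: does not force it — s2 \nVdash ((c \to a) \to \neg c) \to (c \to a): already at s2 itself, s2 \Vdash (c \to a) \to \neg c but s2 \nVdash c \to a.
s3: forces it.
s4: forces it.
Worlds forcing the formula: {s1, s3, s4}.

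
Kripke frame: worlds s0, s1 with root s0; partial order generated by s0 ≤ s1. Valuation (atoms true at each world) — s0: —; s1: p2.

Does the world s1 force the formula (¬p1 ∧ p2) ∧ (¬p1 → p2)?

s1 ⊩ (¬p1 ∧ p2) ∧ (¬p1 → p2) since s1 forces both conjuncts.

Yes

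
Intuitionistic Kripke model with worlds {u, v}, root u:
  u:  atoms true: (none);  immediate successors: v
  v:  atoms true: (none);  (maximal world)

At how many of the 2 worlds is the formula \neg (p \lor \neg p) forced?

0

u: does not force it — u \nVdash \neg (p \lor \neg p) since u is accessible from u and u \Vdash p \lor \neg p.
v: does not force it — v \nVdash \neg (p \lor \neg p) since v is accessible from v and v \Vdash p \lor \neg p.
Worlds forcing the formula: { }.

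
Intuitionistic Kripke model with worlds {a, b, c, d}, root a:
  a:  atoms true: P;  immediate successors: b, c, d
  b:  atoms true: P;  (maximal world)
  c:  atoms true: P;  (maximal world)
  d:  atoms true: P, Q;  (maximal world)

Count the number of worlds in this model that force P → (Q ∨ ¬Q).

3

a: does not force it — a ⊮ P → (Q ∨ ¬Q): already at a itself, a ⊩ P but a ⊮ Q ∨ ¬Q.
b: forces it.
c: forces it.
d: forces it.
Worlds forcing the formula: {b, c, d}.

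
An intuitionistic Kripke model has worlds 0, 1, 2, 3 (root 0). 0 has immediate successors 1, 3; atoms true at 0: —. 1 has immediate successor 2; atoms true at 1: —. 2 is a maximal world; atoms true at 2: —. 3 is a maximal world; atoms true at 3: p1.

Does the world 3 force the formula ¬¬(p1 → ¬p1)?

No

3 ⊮ ¬¬(p1 → ¬p1) since 3 is accessible from 3 and 3 ⊩ ¬(p1 → ¬p1).
3 ⊩ ¬(p1 → ¬p1): no world accessible from 3 forces p1 → ¬p1.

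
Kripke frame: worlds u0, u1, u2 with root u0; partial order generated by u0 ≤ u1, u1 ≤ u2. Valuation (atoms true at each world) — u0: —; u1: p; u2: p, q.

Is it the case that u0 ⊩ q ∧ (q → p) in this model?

No

u0 ⊮ q ∧ (q → p) since u0 fails q.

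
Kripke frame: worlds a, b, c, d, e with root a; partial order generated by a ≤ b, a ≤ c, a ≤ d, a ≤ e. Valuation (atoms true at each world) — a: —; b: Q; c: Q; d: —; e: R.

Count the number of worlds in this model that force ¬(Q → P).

a: does not force it — a ⊮ ¬(Q → P) since d is accessible from a and d ⊩ Q → P.
b: forces it.
c: forces it.
d: does not force it — d ⊮ ¬(Q → P) since d is accessible from d and d ⊩ Q → P.
e: does not force it.
Worlds forcing the formula: {b, c}.

2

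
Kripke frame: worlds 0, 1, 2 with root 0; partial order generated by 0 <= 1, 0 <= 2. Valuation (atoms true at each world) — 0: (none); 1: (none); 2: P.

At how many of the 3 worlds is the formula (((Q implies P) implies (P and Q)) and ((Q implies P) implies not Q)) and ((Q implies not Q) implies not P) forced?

0

0: does not force it — 0 does not force (((Q implies P) implies (P and Q)) and ((Q implies P) implies not Q)) and ((Q implies not Q) implies not P) since 0 fails ((Q implies P) implies (P and Q)) and ((Q implies P) implies not Q).
1: does not force it.
2: does not force it.
Worlds forcing the formula: { }.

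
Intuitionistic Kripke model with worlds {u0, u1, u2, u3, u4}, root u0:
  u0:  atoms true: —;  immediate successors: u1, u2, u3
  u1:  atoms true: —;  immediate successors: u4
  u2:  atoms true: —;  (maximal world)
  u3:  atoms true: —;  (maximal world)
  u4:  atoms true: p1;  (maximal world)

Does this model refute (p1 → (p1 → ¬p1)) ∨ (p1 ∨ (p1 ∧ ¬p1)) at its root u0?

Yes

u0 ⊮ (p1 → (p1 → ¬p1)) ∨ (p1 ∨ (p1 ∧ ¬p1)): neither disjunct is forced at u0.
u0 ⊮ p1 → (p1 → ¬p1): at the accessible world u4, u4 ⊩ p1 but u4 ⊮ p1 → ¬p1.
u4 ⊮ p1 → ¬p1: already at u4 itself, u4 ⊩ p1 but u4 ⊮ ¬p1.
u4 ⊮ ¬p1 since u4 is accessible from u4 and u4 ⊩ p1.
So the root u0 does not force (p1 → (p1 → ¬p1)) ∨ (p1 ∨ (p1 ∧ ¬p1)); the model is a countermodel.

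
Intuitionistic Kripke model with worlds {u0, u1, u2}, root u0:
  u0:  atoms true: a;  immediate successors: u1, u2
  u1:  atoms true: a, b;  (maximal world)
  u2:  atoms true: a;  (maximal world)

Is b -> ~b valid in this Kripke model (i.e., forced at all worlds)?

No

Not every world: u0 ||-/- b -> ~b.
u0 ||-/- b -> ~b: at the accessible world u1, u1 ||- b but u1 ||-/- ~b.
u1 ||-/- ~b since u1 is accessible from u1 and u1 ||- b.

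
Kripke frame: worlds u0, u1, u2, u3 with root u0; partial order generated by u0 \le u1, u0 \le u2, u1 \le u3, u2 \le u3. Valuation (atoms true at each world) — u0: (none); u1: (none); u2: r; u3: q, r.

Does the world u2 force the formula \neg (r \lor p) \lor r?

u2 \Vdash \neg (r \lor p) \lor r via the disjunct r.

Yes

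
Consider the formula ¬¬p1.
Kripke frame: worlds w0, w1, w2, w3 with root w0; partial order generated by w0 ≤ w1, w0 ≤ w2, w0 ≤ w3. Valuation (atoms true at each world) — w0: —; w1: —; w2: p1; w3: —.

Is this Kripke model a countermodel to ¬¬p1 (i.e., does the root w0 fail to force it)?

Yes

w0 ⊮ ¬¬p1 since w1 is accessible from w0 and w1 ⊩ ¬p1.
w1 ⊩ ¬p1: no world accessible from w1 forces p1.
So the root w0 does not force ¬¬p1; the model is a countermodel.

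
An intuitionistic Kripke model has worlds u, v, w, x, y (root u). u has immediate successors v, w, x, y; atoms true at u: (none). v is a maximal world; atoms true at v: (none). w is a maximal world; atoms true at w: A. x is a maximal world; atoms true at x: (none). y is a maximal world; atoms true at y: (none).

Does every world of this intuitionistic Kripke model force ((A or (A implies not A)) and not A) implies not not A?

No

Not every world: u does not force ((A or (A implies not A)) and not A) implies not not A.
u does not force ((A or (A implies not A)) and not A) implies not not A: at the accessible world v, v forces (A or (A implies not A)) and not A but v does not force not not A.
v does not force not not A since v is accessible from v and v forces not A.
v forces not A: no world accessible from v forces A.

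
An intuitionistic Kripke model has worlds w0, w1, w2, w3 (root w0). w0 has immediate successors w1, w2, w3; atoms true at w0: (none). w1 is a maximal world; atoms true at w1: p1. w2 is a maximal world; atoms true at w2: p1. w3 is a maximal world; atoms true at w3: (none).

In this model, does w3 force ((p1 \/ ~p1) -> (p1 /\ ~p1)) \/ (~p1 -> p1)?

w3 ||-/- ((p1 \/ ~p1) -> (p1 /\ ~p1)) \/ (~p1 -> p1): neither disjunct is forced at w3.
w3 ||-/- (p1 \/ ~p1) -> (p1 /\ ~p1): already at w3 itself, w3 ||- p1 \/ ~p1 but w3 ||-/- p1 /\ ~p1.
w3 ||-/- p1 /\ ~p1 since w3 fails p1.

No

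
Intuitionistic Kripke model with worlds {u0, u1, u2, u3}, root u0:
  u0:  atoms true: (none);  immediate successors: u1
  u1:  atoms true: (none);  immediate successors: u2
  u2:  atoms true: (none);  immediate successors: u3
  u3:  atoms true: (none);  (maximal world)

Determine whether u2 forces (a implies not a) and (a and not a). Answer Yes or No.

No

u2 does not force (a implies not a) and (a and not a) since u2 fails a and not a.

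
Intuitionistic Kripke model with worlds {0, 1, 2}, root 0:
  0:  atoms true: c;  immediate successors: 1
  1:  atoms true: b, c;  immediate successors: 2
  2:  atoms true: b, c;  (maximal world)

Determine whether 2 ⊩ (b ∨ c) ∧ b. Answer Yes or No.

2 ⊩ (b ∨ c) ∧ b since 2 forces both conjuncts.

Yes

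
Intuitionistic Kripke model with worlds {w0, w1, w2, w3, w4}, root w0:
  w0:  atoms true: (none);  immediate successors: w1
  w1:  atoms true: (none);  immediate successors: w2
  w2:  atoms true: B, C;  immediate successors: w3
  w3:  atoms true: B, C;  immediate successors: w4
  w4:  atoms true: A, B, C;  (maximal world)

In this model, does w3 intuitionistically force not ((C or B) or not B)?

No

w3 does not force not ((C or B) or not B) since w3 is accessible from w3 and w3 forces (C or B) or not B.
w3 forces (C or B) or not B via the disjunct C or B.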